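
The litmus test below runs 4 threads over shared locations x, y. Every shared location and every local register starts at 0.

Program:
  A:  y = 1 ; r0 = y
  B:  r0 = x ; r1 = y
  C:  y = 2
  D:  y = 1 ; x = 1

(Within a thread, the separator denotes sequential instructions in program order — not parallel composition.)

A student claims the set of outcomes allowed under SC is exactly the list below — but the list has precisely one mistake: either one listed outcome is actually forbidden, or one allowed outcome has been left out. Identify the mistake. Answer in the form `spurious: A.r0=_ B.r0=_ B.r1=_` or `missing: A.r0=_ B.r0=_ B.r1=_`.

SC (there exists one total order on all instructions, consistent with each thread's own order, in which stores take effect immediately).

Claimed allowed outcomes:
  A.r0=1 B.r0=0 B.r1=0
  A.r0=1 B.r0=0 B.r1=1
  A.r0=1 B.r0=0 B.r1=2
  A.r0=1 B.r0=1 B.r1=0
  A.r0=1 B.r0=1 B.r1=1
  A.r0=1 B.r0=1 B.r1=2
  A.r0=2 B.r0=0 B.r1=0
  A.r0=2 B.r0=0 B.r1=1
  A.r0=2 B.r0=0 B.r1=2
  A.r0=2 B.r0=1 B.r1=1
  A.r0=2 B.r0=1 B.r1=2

outcome vector order: (A.r0,B.r0,B.r1)
SC (10): <1 0 0>, <1 0 1>, <1 0 2>, <1 1 1>, <1 1 2>, <2 0 0>, <2 0 1>, <2 0 2>, <2 1 1>, <2 1 2>
claimed∖SC = {<1 1 0>}

spurious: A.r0=1 B.r0=1 B.r1=0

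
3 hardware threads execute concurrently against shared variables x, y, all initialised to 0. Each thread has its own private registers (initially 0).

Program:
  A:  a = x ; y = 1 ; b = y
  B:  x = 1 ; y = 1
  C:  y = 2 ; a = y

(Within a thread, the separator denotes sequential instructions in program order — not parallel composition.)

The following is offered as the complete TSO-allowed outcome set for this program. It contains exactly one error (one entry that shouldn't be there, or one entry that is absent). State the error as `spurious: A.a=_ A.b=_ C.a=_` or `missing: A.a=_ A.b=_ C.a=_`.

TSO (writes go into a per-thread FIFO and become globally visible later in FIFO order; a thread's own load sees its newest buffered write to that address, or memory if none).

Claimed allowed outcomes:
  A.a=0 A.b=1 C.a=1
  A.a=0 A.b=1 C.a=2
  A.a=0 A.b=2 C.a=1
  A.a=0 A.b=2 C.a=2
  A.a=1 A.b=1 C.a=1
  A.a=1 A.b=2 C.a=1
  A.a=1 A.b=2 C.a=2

outcome vector order: (A.a,A.b,C.a)
TSO (8): 0/1/1 0/1/2 0/2/1 0/2/2 1/1/1 1/1/2 1/2/1 1/2/2
TSO∖claimed = {1/1/2}

missing: A.a=1 A.b=1 C.a=2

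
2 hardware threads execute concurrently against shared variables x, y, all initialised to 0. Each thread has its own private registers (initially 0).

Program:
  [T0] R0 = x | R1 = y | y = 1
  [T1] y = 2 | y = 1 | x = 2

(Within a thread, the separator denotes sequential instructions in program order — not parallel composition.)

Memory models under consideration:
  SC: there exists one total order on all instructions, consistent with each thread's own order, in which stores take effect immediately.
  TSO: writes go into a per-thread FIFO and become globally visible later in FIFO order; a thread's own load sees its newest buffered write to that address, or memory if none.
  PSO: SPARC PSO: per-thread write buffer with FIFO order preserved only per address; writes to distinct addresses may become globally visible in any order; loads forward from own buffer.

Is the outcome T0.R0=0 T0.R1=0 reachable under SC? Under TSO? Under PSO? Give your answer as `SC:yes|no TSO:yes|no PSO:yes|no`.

outcome vector order: (T0.R0,T0.R1)
[SC] allowed = {<0 0>; <0 1>; <0 2>; <2 1>}
[TSO] allowed = {<0 0>; <0 1>; <0 2>; <2 1>}
[PSO] allowed = {<0 0>; <0 1>; <0 2>; <2 0>; <2 1>; <2 2>}
target <0 0> ∈ {SC,TSO,PSO}

SC:yes TSO:yes PSO:yes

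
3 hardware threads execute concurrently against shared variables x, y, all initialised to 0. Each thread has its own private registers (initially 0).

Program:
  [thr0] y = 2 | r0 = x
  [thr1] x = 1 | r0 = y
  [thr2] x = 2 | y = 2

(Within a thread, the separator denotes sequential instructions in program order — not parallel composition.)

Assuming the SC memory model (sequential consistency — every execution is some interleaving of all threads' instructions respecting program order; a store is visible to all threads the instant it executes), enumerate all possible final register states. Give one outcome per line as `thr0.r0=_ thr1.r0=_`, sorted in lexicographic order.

outcome vector order: (thr0.r0,thr1.r0)
|SC outcomes| = 5

thr0.r0=0 thr1.r0=2
thr0.r0=1 thr1.r0=0
thr0.r0=1 thr1.r0=2
thr0.r0=2 thr1.r0=0
thr0.r0=2 thr1.r0=2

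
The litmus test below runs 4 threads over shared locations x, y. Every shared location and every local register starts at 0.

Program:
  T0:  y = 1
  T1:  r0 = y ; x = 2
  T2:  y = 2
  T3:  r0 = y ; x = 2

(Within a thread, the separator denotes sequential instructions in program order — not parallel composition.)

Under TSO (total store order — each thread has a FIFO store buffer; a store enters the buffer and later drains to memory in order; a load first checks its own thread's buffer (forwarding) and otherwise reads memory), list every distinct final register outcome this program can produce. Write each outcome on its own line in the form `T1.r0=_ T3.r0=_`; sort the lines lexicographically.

T1.r0=0 T3.r0=0
T1.r0=0 T3.r0=1
T1.r0=0 T3.r0=2
T1.r0=1 T3.r0=0
T1.r0=1 T3.r0=1
T1.r0=1 T3.r0=2
T1.r0=2 T3.r0=0
T1.r0=2 T3.r0=1
T1.r0=2 T3.r0=2

outcome vector order: (T1.r0,T3.r0)
|TSO outcomes| = 9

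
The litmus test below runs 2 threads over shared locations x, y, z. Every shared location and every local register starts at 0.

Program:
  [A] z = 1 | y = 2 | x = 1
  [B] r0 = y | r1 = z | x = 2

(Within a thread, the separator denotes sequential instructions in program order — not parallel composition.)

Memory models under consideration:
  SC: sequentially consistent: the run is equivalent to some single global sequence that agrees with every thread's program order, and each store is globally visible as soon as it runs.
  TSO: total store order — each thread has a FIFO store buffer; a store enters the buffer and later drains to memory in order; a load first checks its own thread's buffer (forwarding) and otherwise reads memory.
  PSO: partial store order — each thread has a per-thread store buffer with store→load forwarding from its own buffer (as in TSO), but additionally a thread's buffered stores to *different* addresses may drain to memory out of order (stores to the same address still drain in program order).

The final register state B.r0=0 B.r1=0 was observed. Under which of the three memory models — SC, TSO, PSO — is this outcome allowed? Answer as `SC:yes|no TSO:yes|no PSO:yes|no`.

outcome vector order: (B.r0,B.r1)
[SC] allowed = {00 01 21}
[TSO] allowed = {00 01 21}
[PSO] allowed = {00 01 20 21}
target 00 ∈ {SC,TSO,PSO}

SC:yes TSO:yes PSO:yes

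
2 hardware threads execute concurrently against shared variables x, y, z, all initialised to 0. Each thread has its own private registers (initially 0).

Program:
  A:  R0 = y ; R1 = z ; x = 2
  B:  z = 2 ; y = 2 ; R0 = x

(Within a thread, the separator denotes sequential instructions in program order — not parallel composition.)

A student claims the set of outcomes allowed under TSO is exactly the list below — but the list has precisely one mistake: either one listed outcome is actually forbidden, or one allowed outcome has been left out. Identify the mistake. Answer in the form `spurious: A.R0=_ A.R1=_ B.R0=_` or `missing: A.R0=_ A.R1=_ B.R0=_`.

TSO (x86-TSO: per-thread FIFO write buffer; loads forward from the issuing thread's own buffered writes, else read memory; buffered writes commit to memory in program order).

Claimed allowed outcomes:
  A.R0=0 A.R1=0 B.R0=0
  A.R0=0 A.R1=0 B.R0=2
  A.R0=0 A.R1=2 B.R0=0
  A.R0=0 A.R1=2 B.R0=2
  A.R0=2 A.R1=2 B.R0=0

outcome vector order: (A.R0,A.R1,B.R0)
under TSO → (0,0,0), (0,0,2), (0,2,0), (0,2,2), (2,2,0), (2,2,2)
TSO∖claimed = {(2,2,2)}

missing: A.R0=2 A.R1=2 B.R0=2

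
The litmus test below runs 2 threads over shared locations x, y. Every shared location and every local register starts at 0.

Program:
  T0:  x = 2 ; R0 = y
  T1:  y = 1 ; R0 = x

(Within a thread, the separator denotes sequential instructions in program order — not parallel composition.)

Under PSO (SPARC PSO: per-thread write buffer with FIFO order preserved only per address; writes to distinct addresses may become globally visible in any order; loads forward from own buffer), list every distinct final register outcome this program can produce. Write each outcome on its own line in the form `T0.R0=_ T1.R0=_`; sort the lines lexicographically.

T0.R0=0 T1.R0=0
T0.R0=0 T1.R0=2
T0.R0=1 T1.R0=0
T0.R0=1 T1.R0=2

outcome vector order: (T0.R0,T1.R0)
|PSO outcomes| = 4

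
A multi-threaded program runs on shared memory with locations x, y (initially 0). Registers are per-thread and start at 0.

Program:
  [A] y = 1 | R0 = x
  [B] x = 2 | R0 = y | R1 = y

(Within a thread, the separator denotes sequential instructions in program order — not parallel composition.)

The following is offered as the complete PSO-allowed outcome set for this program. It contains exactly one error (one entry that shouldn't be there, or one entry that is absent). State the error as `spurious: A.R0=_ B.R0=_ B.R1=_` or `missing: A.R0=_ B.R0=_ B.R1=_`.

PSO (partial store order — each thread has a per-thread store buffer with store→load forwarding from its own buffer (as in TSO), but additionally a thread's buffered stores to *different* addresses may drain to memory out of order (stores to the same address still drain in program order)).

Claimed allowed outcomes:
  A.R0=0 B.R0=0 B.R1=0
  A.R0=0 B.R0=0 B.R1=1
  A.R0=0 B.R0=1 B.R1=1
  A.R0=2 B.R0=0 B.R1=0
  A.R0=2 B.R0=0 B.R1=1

outcome vector order: (A.R0,B.R0,B.R1)
[PSO] allowed = {0/0/0; 0/0/1; 0/1/1; 2/0/0; 2/0/1; 2/1/1}
PSO∖claimed = {2/1/1}

missing: A.R0=2 B.R0=1 B.R1=1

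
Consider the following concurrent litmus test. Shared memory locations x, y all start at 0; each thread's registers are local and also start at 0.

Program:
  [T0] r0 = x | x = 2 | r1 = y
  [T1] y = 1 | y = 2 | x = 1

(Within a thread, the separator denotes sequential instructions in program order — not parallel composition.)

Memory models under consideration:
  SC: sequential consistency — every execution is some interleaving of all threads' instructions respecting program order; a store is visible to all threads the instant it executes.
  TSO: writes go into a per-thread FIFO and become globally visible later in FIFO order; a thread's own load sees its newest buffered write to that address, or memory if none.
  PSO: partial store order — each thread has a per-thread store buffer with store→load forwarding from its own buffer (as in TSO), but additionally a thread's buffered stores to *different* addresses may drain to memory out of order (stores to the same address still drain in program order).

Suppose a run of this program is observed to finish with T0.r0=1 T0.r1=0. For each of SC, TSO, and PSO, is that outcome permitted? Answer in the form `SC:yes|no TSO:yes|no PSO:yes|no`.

SC:no TSO:no PSO:yes

outcome vector order: (T0.r0,T0.r1)
SC (4): 0/0 0/1 0/2 1/2
TSO (4): 0/0 0/1 0/2 1/2
PSO (6): 0/0 0/1 0/2 1/0 1/1 1/2
target 1/0 ∈ {PSO}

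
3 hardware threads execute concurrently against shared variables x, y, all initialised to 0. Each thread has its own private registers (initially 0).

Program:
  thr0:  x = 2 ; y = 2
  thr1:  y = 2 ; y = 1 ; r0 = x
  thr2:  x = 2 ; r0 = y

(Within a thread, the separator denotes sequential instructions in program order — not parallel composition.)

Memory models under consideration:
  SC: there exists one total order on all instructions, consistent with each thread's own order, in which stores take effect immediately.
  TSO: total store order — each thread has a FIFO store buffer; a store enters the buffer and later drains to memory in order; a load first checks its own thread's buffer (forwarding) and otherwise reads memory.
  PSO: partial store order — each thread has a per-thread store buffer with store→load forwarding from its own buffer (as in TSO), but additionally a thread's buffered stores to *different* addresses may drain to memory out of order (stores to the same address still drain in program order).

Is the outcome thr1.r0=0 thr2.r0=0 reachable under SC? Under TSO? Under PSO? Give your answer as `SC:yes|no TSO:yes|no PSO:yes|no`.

SC:no TSO:yes PSO:yes

outcome vector order: (thr1.r0,thr2.r0)
SC (5): 0/1, 0/2, 2/0, 2/1, 2/2
TSO (6): 0/0, 0/1, 0/2, 2/0, 2/1, 2/2
PSO (6): 0/0, 0/1, 0/2, 2/0, 2/1, 2/2
target 0/0 ∈ {TSO,PSO}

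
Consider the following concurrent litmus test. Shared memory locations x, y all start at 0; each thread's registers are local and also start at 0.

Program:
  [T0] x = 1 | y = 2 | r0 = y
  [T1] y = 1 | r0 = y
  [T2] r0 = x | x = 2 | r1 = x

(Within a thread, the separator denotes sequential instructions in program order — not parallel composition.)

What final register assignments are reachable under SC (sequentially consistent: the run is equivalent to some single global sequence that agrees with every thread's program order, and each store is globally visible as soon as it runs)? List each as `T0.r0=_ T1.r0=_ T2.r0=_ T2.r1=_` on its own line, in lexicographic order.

T0.r0=1 T1.r0=1 T2.r0=0 T2.r1=1
T0.r0=1 T1.r0=1 T2.r0=0 T2.r1=2
T0.r0=1 T1.r0=1 T2.r0=1 T2.r1=2
T0.r0=2 T1.r0=1 T2.r0=0 T2.r1=1
T0.r0=2 T1.r0=1 T2.r0=0 T2.r1=2
T0.r0=2 T1.r0=1 T2.r0=1 T2.r1=2
T0.r0=2 T1.r0=2 T2.r0=0 T2.r1=1
T0.r0=2 T1.r0=2 T2.r0=0 T2.r1=2
T0.r0=2 T1.r0=2 T2.r0=1 T2.r1=2

outcome vector order: (T0.r0,T1.r0,T2.r0,T2.r1)
|SC outcomes| = 9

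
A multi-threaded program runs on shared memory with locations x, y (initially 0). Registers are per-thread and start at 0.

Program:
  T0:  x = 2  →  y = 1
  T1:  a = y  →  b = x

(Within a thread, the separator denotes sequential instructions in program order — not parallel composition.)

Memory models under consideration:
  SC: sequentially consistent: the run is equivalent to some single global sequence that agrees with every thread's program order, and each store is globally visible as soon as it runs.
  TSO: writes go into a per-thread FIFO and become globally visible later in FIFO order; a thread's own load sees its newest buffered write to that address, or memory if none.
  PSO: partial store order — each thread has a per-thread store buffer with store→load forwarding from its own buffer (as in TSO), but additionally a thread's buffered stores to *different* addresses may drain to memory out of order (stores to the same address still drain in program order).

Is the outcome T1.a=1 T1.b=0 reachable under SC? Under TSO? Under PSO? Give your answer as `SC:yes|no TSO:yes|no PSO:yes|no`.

SC:no TSO:no PSO:yes

outcome vector order: (T1.a,T1.b)
[SC] allowed = {<0 0> <0 2> <1 2>}
[TSO] allowed = {<0 0> <0 2> <1 2>}
[PSO] allowed = {<0 0> <0 2> <1 0> <1 2>}
target <1 0> ∈ {PSO}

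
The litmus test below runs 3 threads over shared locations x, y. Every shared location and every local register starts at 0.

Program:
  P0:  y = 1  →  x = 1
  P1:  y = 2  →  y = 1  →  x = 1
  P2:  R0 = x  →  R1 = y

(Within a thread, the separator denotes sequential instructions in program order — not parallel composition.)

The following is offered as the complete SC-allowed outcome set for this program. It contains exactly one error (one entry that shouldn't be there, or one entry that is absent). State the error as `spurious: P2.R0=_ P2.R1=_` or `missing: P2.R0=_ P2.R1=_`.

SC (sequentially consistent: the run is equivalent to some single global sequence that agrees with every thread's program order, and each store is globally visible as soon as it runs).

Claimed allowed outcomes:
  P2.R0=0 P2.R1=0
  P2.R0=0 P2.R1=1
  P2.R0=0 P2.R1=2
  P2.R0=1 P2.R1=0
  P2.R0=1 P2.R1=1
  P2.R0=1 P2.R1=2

spurious: P2.R0=1 P2.R1=0

outcome vector order: (P2.R0,P2.R1)
SC (5): 00 01 02 11 12
claimed∖SC = {10}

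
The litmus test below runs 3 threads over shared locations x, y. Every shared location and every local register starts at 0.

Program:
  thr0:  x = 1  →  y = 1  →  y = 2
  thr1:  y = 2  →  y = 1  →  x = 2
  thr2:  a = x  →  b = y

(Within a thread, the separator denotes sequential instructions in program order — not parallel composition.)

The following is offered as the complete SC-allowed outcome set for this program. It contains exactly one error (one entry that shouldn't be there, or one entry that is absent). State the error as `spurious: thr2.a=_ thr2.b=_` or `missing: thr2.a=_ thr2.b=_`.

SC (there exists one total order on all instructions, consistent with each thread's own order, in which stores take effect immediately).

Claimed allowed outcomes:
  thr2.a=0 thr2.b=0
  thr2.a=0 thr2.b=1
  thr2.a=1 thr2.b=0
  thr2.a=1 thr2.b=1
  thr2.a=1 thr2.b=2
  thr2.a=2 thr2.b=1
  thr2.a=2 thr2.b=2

missing: thr2.a=0 thr2.b=2

outcome vector order: (thr2.a,thr2.b)
[SC] allowed = {0/0 0/1 0/2 1/0 1/1 1/2 2/1 2/2}
SC∖claimed = {0/2}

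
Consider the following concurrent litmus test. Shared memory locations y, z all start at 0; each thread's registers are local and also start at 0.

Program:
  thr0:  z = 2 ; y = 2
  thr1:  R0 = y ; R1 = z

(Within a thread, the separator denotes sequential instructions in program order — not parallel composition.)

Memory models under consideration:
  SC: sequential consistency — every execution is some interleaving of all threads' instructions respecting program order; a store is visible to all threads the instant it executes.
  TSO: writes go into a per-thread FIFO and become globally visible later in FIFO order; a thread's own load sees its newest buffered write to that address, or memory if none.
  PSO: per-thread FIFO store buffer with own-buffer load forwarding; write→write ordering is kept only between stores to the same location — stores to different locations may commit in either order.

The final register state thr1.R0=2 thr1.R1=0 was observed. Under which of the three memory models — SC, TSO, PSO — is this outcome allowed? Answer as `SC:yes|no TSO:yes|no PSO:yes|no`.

SC:no TSO:no PSO:yes

outcome vector order: (thr1.R0,thr1.R1)
SC (3): 0/0, 0/2, 2/2
TSO (3): 0/0, 0/2, 2/2
PSO (4): 0/0, 0/2, 2/0, 2/2
target 2/0 ∈ {PSO}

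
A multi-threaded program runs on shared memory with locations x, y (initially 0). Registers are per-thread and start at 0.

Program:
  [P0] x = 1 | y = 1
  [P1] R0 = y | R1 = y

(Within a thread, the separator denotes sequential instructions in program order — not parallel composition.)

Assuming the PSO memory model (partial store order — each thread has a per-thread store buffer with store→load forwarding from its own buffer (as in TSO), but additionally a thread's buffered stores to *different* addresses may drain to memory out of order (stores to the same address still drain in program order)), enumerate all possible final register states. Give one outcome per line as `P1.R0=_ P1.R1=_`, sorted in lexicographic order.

P1.R0=0 P1.R1=0
P1.R0=0 P1.R1=1
P1.R0=1 P1.R1=1

outcome vector order: (P1.R0,P1.R1)
|PSO outcomes| = 3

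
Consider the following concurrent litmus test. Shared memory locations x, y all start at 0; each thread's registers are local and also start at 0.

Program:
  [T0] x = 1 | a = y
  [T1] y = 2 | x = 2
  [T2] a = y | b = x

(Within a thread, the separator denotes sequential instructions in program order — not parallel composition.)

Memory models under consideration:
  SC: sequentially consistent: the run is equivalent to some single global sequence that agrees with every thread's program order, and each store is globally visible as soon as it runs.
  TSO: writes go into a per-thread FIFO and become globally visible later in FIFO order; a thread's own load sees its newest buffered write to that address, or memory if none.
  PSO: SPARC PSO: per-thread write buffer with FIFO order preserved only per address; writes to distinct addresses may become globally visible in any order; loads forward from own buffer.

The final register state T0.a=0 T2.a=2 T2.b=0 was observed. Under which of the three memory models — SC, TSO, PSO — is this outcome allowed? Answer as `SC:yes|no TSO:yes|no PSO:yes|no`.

SC:no TSO:yes PSO:yes

outcome vector order: (T0.a,T2.a,T2.b)
[SC] allowed = {0/0/0 0/0/1 0/0/2 0/2/1 0/2/2 2/0/0 2/0/1 2/0/2 2/2/0 2/2/1 2/2/2}
[TSO] allowed = {0/0/0 0/0/1 0/0/2 0/2/0 0/2/1 0/2/2 2/0/0 2/0/1 2/0/2 2/2/0 2/2/1 2/2/2}
[PSO] allowed = {0/0/0 0/0/1 0/0/2 0/2/0 0/2/1 0/2/2 2/0/0 2/0/1 2/0/2 2/2/0 2/2/1 2/2/2}
target 0/2/0 ∈ {TSO,PSO}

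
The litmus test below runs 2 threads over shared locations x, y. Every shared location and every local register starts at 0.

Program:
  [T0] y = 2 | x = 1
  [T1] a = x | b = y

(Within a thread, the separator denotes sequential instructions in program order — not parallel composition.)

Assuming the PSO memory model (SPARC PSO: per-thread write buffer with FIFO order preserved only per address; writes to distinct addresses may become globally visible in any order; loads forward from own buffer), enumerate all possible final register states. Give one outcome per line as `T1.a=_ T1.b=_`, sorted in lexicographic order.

T1.a=0 T1.b=0
T1.a=0 T1.b=2
T1.a=1 T1.b=0
T1.a=1 T1.b=2

outcome vector order: (T1.a,T1.b)
|PSO outcomes| = 4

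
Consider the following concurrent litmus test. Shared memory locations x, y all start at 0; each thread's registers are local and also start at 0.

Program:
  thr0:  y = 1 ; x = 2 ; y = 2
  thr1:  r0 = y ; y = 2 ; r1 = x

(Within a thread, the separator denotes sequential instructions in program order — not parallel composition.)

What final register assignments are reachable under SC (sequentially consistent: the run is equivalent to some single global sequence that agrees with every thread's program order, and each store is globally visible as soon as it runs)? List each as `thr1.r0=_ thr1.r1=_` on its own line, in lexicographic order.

thr1.r0=0 thr1.r1=0
thr1.r0=0 thr1.r1=2
thr1.r0=1 thr1.r1=0
thr1.r0=1 thr1.r1=2
thr1.r0=2 thr1.r1=2

outcome vector order: (thr1.r0,thr1.r1)
|SC outcomes| = 5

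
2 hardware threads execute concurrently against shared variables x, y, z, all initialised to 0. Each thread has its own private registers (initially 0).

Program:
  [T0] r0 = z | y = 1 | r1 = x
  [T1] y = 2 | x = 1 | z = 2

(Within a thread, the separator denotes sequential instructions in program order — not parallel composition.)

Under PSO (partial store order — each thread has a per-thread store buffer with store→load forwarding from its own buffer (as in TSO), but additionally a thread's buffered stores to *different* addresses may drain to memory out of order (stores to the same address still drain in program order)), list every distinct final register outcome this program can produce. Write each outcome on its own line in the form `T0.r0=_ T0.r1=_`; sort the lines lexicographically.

outcome vector order: (T0.r0,T0.r1)
|PSO outcomes| = 4

T0.r0=0 T0.r1=0
T0.r0=0 T0.r1=1
T0.r0=2 T0.r1=0
T0.r0=2 T0.r1=1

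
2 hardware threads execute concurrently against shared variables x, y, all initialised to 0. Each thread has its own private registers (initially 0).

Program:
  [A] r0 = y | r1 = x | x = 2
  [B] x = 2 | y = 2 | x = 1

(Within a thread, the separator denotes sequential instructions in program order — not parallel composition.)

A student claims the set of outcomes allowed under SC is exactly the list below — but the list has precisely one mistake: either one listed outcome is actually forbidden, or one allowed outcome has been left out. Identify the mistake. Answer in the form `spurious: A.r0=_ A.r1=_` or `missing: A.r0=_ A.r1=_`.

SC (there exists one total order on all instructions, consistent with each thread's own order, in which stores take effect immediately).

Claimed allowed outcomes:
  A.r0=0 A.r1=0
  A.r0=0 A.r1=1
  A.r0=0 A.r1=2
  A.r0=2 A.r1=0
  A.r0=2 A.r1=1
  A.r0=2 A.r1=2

spurious: A.r0=2 A.r1=0

outcome vector order: (A.r0,A.r1)
SC: 5 outcomes — {(0,0) (0,1) (0,2) (2,1) (2,2)}
claimed∖SC = {(2,0)}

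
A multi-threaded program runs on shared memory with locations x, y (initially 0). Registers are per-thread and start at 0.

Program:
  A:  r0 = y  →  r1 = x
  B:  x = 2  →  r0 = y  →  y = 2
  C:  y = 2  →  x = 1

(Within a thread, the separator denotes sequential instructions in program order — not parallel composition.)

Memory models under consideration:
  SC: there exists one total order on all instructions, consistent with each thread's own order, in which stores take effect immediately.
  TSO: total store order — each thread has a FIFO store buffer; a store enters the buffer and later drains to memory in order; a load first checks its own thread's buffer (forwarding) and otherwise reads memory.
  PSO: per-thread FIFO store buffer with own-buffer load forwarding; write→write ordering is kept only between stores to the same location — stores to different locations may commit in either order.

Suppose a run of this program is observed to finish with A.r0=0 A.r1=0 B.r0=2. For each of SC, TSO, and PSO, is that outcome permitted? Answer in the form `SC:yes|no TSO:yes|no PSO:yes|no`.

SC:yes TSO:yes PSO:yes

outcome vector order: (A.r0,A.r1,B.r0)
SC: 11 outcomes — {000, 002, 010, 012, 020, 022, 202, 210, 212, 220, 222}
TSO: 12 outcomes — {000, 002, 010, 012, 020, 022, 200, 202, 210, 212, 220, 222}
PSO: 12 outcomes — {000, 002, 010, 012, 020, 022, 200, 202, 210, 212, 220, 222}
target 002 ∈ {SC,TSO,PSO}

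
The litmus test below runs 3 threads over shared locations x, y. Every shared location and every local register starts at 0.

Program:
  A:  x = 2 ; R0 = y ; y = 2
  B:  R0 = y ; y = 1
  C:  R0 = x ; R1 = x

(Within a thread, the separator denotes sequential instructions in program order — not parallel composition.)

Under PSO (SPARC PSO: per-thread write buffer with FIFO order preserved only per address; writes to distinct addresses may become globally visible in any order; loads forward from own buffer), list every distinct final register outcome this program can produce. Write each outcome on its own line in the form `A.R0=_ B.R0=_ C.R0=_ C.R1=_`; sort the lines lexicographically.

outcome vector order: (A.R0,B.R0,C.R0,C.R1)
|PSO outcomes| = 9

A.R0=0 B.R0=0 C.R0=0 C.R1=0
A.R0=0 B.R0=0 C.R0=0 C.R1=2
A.R0=0 B.R0=0 C.R0=2 C.R1=2
A.R0=0 B.R0=2 C.R0=0 C.R1=0
A.R0=0 B.R0=2 C.R0=0 C.R1=2
A.R0=0 B.R0=2 C.R0=2 C.R1=2
A.R0=1 B.R0=0 C.R0=0 C.R1=0
A.R0=1 B.R0=0 C.R0=0 C.R1=2
A.R0=1 B.R0=0 C.R0=2 C.R1=2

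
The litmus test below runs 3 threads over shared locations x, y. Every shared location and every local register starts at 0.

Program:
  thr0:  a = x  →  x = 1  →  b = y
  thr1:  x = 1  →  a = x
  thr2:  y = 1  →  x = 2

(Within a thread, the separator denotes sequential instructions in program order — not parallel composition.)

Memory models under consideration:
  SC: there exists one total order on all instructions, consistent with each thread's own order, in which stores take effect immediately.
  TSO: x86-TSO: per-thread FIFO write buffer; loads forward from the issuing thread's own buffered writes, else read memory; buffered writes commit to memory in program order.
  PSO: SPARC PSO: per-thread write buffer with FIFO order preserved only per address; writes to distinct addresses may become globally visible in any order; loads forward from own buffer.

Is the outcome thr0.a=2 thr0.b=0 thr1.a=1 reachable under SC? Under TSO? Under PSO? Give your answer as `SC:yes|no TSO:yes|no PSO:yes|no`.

SC:no TSO:no PSO:yes

outcome vector order: (thr0.a,thr0.b,thr1.a)
SC (10): 001; 002; 011; 012; 101; 102; 111; 112; 211; 212
TSO (10): 001; 002; 011; 012; 101; 102; 111; 112; 211; 212
PSO (12): 001; 002; 011; 012; 101; 102; 111; 112; 201; 202; 211; 212
target 201 ∈ {PSO}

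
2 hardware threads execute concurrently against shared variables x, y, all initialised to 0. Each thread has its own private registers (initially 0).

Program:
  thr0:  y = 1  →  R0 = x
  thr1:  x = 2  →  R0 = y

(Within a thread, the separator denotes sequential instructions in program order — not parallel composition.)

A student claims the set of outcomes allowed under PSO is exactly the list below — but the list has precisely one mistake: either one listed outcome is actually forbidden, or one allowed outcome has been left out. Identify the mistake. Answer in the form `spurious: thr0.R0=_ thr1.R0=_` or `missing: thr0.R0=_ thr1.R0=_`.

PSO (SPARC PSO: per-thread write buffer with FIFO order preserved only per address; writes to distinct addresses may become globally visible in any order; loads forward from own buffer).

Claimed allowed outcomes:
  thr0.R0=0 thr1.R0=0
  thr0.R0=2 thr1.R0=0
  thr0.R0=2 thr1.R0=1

outcome vector order: (thr0.R0,thr1.R0)
PSO (4): 0/0, 0/1, 2/0, 2/1
PSO∖claimed = {0/1}

missing: thr0.R0=0 thr1.R0=1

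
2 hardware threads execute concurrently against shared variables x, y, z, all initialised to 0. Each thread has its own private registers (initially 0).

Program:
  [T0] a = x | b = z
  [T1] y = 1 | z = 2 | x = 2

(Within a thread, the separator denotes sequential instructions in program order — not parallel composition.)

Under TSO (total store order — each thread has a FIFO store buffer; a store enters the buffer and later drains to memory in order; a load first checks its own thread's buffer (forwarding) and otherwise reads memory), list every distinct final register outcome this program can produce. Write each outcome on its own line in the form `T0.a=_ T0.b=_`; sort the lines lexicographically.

outcome vector order: (T0.a,T0.b)
|TSO outcomes| = 3

T0.a=0 T0.b=0
T0.a=0 T0.b=2
T0.a=2 T0.b=2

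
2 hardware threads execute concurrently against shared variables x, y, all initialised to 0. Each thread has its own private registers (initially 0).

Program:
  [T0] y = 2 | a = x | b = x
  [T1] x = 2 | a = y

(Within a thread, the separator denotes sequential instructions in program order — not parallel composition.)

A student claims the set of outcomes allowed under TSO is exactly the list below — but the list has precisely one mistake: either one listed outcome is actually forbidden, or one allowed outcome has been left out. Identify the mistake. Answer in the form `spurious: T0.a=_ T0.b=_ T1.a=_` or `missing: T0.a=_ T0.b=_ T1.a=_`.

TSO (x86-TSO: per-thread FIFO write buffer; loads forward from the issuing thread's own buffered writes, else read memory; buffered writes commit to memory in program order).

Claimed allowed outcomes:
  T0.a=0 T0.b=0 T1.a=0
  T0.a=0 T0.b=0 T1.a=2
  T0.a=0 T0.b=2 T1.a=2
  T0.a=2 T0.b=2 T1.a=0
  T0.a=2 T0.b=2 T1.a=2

missing: T0.a=0 T0.b=2 T1.a=0

outcome vector order: (T0.a,T0.b,T1.a)
TSO: 6 outcomes — {(0,0,0); (0,0,2); (0,2,0); (0,2,2); (2,2,0); (2,2,2)}
TSO∖claimed = {(0,2,0)}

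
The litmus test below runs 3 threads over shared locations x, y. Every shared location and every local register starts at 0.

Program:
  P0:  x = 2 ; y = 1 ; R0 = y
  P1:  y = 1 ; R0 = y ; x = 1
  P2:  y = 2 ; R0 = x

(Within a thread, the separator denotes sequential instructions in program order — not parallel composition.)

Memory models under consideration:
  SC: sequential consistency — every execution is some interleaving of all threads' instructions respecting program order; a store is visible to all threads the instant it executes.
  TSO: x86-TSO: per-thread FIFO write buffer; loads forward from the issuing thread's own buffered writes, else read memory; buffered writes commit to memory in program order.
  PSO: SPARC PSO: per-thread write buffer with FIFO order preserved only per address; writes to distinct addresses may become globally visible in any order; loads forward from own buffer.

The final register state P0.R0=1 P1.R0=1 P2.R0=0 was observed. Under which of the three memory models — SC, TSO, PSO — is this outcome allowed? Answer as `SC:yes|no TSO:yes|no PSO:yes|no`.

SC:yes TSO:yes PSO:yes

outcome vector order: (P0.R0,P1.R0,P2.R0)
under SC → 110, 111, 112, 120, 121, 122, 211, 212, 221, 222
under TSO → 110, 111, 112, 120, 121, 122, 210, 211, 212, 220, 221, 222
under PSO → 110, 111, 112, 120, 121, 122, 210, 211, 212, 220, 221, 222
target 110 ∈ {SC,TSO,PSO}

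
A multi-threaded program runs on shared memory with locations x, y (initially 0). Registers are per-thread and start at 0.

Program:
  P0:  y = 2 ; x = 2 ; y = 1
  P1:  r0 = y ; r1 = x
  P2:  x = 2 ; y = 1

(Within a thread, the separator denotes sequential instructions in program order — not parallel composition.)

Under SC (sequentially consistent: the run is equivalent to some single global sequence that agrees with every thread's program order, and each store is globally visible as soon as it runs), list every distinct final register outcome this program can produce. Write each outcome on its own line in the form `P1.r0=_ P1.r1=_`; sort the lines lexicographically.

outcome vector order: (P1.r0,P1.r1)
|SC outcomes| = 5

P1.r0=0 P1.r1=0
P1.r0=0 P1.r1=2
P1.r0=1 P1.r1=2
P1.r0=2 P1.r1=0
P1.r0=2 P1.r1=2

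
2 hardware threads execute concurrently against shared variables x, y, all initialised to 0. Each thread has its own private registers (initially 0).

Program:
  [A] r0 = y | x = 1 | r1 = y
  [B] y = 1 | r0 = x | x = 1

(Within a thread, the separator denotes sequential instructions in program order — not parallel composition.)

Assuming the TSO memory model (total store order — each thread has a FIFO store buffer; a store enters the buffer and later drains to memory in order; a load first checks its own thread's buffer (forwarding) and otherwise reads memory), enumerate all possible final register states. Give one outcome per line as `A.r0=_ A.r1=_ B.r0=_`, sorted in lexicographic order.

A.r0=0 A.r1=0 B.r0=0
A.r0=0 A.r1=0 B.r0=1
A.r0=0 A.r1=1 B.r0=0
A.r0=0 A.r1=1 B.r0=1
A.r0=1 A.r1=1 B.r0=0
A.r0=1 A.r1=1 B.r0=1

outcome vector order: (A.r0,A.r1,B.r0)
|TSO outcomes| = 6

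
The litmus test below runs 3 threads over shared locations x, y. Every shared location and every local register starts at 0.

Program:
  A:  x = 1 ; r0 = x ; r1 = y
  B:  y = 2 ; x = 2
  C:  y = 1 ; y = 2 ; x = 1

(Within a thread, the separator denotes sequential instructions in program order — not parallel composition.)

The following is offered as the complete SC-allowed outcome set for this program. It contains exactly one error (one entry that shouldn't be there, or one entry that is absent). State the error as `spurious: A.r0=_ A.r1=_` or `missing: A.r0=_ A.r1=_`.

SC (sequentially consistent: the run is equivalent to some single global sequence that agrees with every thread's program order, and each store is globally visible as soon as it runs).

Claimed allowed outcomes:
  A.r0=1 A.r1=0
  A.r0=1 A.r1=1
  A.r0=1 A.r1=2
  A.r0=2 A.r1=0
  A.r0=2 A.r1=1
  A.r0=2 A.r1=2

outcome vector order: (A.r0,A.r1)
under SC → <1 0>; <1 1>; <1 2>; <2 1>; <2 2>
claimed∖SC = {<2 0>}

spurious: A.r0=2 A.r1=0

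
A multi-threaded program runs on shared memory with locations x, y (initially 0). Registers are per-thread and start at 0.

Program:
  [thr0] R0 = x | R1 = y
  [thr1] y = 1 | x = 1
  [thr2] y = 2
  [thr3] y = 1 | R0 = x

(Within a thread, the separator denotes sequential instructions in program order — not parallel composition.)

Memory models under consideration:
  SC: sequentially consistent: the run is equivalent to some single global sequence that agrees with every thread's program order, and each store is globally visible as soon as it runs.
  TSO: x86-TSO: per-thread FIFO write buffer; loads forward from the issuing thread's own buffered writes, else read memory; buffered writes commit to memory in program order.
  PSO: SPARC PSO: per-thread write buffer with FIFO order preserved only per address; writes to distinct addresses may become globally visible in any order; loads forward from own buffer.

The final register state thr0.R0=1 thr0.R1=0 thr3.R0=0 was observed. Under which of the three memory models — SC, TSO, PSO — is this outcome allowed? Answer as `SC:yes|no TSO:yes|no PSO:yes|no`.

outcome vector order: (thr0.R0,thr0.R1,thr3.R0)
SC: 10 outcomes — {000 001 010 011 020 021 110 111 120 121}
TSO: 10 outcomes — {000 001 010 011 020 021 110 111 120 121}
PSO: 12 outcomes — {000 001 010 011 020 021 100 101 110 111 120 121}
target 100 ∈ {PSO}

SC:no TSO:no PSO:yes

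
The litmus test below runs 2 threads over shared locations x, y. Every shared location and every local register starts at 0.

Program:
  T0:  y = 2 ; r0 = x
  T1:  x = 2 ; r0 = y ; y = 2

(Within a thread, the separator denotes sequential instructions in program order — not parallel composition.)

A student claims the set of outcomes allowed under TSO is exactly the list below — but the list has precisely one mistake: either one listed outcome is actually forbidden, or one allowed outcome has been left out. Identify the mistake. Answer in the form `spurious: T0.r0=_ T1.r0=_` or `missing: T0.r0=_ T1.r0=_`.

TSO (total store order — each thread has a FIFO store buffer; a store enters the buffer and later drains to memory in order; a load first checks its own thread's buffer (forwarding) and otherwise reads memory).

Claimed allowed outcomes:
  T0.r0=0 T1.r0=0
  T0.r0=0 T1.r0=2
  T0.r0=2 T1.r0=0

missing: T0.r0=2 T1.r0=2

outcome vector order: (T0.r0,T1.r0)
TSO (4): <0 0>, <0 2>, <2 0>, <2 2>
TSO∖claimed = {<2 2>}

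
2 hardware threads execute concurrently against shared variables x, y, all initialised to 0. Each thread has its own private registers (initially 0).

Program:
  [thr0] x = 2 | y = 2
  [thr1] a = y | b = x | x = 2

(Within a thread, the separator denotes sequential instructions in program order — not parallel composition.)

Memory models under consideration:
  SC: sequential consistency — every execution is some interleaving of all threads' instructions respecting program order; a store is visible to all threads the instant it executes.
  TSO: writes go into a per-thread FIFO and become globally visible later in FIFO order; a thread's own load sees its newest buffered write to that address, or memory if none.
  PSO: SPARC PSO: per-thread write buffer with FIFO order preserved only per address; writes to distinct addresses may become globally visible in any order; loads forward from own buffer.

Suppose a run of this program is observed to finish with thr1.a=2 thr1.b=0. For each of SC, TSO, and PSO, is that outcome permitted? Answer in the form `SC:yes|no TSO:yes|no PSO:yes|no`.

SC:no TSO:no PSO:yes

outcome vector order: (thr1.a,thr1.b)
[SC] allowed = {<0 0>, <0 2>, <2 2>}
[TSO] allowed = {<0 0>, <0 2>, <2 2>}
[PSO] allowed = {<0 0>, <0 2>, <2 0>, <2 2>}
target <2 0> ∈ {PSO}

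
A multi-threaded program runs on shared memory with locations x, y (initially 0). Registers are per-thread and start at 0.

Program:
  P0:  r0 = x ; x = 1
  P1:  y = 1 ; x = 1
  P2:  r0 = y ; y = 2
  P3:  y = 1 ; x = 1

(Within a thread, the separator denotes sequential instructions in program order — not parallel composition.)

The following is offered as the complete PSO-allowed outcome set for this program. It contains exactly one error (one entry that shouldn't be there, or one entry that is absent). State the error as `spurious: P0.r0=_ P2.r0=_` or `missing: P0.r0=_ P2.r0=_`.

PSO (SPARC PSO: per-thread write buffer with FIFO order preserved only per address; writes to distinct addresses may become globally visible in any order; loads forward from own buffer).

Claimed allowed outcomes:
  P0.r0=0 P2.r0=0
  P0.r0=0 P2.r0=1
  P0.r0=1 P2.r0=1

outcome vector order: (P0.r0,P2.r0)
[PSO] allowed = {0/0 0/1 1/0 1/1}
PSO∖claimed = {1/0}

missing: P0.r0=1 P2.r0=0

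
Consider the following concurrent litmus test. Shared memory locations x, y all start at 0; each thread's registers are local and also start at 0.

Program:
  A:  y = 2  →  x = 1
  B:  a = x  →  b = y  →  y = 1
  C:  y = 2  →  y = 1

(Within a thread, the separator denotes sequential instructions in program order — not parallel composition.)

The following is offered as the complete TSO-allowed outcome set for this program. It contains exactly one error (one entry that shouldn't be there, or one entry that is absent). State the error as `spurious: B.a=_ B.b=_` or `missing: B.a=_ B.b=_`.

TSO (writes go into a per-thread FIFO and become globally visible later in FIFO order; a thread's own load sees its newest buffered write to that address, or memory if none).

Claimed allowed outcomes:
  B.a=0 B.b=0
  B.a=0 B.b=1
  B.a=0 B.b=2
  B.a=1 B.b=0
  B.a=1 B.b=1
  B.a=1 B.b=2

outcome vector order: (B.a,B.b)
TSO (5): (0,0); (0,1); (0,2); (1,1); (1,2)
claimed∖TSO = {(1,0)}

spurious: B.a=1 B.b=0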